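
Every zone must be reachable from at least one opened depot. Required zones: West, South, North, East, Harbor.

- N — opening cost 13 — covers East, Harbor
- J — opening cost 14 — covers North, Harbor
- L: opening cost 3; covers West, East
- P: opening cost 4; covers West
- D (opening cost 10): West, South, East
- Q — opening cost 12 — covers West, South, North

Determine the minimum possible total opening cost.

24

The greedy cost-per-new-zone heuristic would pick L, Q, and N for 28, but a cheaper cover exists.
Choose J and D: together they cover West, South, North, East, Harbor — every zone.
Total opening cost: 14 + 10 = 24.
No cover costs less than 24.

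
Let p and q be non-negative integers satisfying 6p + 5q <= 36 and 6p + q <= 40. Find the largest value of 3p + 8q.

56

(p,q)=(0,7): 6·0+5·7=35≤36, 6·0+1·7=7≤40, objective 56.
(p,q)=(1,6): 6·1+5·6=36≤36, 6·1+1·6=12≤40, objective 51.
(p,q)=(0,6): 6·0+5·6=30≤36, 6·0+1·6=6≤40, objective 48.
The best lattice point is (0,7), giving 56.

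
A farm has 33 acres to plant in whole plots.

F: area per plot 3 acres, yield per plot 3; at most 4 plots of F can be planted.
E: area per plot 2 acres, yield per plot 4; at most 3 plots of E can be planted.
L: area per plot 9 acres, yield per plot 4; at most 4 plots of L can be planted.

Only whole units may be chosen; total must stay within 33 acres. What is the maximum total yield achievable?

This is a bounded integer knapsack.
Take 3×F, 3×E, and 2×L: area 33 ≤ 33, yield 3·3 + 3·4 + 2·4 = 29.
E has the best ratio (4/2) and is taken to its limit of 3; remaining capacity is filled optimally with the others.

29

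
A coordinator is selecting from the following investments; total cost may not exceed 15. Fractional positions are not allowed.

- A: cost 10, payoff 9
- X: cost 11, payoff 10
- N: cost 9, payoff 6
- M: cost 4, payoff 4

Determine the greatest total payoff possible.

14

This is an integer program with binary decision variables.
A + M: cost 10 + 4 = 14 ≤ 15, payoff 9 + 4 = 13.
X + M: cost 11 + 4 = 15 ≤ 15, payoff 10 + 4 = 14.
Best is X and M with total payoff 14.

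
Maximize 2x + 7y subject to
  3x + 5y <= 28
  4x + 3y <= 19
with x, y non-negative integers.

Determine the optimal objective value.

Relaxing integrality, the LP optimum is 39.20 at (x,y) = (0, 5.6), which is not an integer point.
(x,y)=(1,5): 3·1+5·5=28≤28, 4·1+3·5=19≤19, objective 37.
(x,y)=(0,5): 3·0+5·5=25≤28, 4·0+3·5=15≤19, objective 35.
(x,y)=(1,4): 3·1+5·4=23≤28, 4·1+3·4=16≤19, objective 30.
Maximum is 37 at (x,y)=(1,5).

37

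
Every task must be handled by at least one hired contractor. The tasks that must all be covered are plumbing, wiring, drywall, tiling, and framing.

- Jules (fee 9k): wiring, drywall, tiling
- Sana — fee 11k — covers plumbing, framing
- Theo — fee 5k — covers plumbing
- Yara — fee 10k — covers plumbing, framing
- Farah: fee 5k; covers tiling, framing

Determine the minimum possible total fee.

19

This is an integer covering problem.
Choose Jules and Yara: together they cover plumbing, wiring, drywall, tiling, framing — every task.
Total fee: 9 + 10 = 19.
No cover costs less than 19.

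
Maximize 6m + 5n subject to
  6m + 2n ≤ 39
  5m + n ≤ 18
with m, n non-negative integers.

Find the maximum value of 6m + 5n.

90

(m,n)=(0,18): 6·0+2·18=36≤39, 5·0+1·18=18≤18, objective 90.
(m,n)=(0,17): 6·0+2·17=34≤39, 5·0+1·17=17≤18, objective 85.
Maximum is 90 at (m,n)=(0,18).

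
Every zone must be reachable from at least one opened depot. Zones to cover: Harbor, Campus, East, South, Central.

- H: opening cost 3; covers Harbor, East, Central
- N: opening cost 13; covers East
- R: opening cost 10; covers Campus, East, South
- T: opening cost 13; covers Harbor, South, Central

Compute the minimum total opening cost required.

Choose H and R: together they cover Harbor, Campus, East, South, Central — every zone.
Total opening cost: 3 + 10 = 13.
No cover costs less than 13.

13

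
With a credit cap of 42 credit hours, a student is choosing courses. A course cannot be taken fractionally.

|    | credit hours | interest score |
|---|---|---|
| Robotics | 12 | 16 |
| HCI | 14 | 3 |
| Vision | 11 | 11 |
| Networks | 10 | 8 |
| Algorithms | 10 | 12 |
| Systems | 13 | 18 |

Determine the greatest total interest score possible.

46

Treat it as a binary knapsack problem.
Allowing fractional choices, the relaxed optimum would be about 53.0, but courses are indivisible.
Robotics + Vision + Systems: credit hours 12 + 11 + 13 = 36 ≤ 42, interest score 16 + 11 + 18 = 45.
Robotics + Algorithms + Systems: credit hours 12 + 10 + 13 = 35 ≤ 42, interest score 16 + 12 + 18 = 46.
Robotics + Networks + Systems: credit hours 12 + 10 + 13 = 35 ≤ 42, interest score 16 + 8 + 18 = 42.
Best is Robotics, Algorithms, and Systems with total interest score 46.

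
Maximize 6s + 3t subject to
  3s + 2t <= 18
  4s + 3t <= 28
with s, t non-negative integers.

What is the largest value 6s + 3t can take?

36

(s,t)=(6,0): 3·6+2·0=18≤18, 4·6+3·0=24≤28, objective 36.
(s,t)=(5,1): 3·5+2·1=17≤18, 4·5+3·1=23≤28, objective 33.
(s,t)=(5,0): 3·5+2·0=15≤18, 4·5+3·0=20≤28, objective 30.
The best lattice point is (6,0), giving 36.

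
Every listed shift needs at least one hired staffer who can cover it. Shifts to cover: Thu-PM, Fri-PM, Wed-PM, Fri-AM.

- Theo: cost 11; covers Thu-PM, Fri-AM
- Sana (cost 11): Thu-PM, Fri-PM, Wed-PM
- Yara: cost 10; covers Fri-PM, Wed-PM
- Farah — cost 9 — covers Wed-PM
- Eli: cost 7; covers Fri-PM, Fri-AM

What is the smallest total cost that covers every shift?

This is a weighted set-cover instance.
Choose Sana and Eli: together they cover Thu-PM, Fri-PM, Wed-PM, Fri-AM — every shift.
Total cost: 11 + 7 = 18.

18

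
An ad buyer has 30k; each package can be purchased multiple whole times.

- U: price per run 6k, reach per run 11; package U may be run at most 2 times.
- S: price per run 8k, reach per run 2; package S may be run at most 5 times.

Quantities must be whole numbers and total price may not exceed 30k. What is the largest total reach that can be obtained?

26

2×U and 2×S: price 28 ≤ 30, reach 2·11 + 2·2 = 26.
2×U and 1×S: price 20 ≤ 30, reach 2·11 + 1·2 = 24.
Best is 26.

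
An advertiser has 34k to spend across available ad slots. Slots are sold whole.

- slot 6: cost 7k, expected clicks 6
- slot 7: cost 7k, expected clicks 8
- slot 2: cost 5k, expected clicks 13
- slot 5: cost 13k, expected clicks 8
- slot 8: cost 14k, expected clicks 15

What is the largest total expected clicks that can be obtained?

42

slot 7 + slot 2 + slot 8: cost 7 + 5 + 14 = 26 ≤ 34, expected clicks 8 + 13 + 15 = 36.
slot 6 + slot 7 + slot 2 + slot 8: cost 7 + 7 + 5 + 14 = 33 ≤ 34, expected clicks 6 + 8 + 13 + 15 = 42.
Best is slot 6, slot 7, slot 2, and slot 8 with total expected clicks 42.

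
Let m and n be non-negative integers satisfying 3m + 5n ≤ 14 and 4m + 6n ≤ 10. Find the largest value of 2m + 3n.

5

(m,n)=(1,1): 3·1+5·1=8≤14, 4·1+6·1=10≤10, objective 5.
(m,n)=(2,0): 3·2+5·0=6≤14, 4·2+6·0=8≤10, objective 4.
(m,n)=(0,1): 3·0+5·1=5≤14, 4·0+6·1=6≤10, objective 3.
Maximum is 5 at (m,n)=(1,1).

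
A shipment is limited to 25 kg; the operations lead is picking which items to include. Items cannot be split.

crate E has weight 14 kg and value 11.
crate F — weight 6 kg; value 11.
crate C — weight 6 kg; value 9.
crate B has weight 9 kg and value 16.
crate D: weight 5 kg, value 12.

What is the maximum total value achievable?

This is a 0-1 knapsack instance.
Take crate F, crate B, and crate D: weight 6 + 9 + 5 = 20 ≤ 25, value 11 + 16 + 12 = 39.
No other feasible combination does better.

39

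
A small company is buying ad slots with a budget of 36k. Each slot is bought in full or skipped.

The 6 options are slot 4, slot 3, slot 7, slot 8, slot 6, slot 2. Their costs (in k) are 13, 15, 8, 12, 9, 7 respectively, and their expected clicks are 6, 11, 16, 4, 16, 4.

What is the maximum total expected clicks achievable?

This is a 0-1 knapsack instance.
slot 4 + slot 7 + slot 6: cost 13 + 8 + 9 = 30 ≤ 36, expected clicks 6 + 16 + 16 = 38.
slot 7 + slot 8 + slot 6 + slot 2: cost 8 + 12 + 9 + 7 = 36 ≤ 36, expected clicks 16 + 4 + 16 + 4 = 40.
slot 3 + slot 7 + slot 6: cost 15 + 8 + 9 = 32 ≤ 36, expected clicks 11 + 16 + 16 = 43.
Best is slot 3, slot 7, and slot 6 with total expected clicks 43.

43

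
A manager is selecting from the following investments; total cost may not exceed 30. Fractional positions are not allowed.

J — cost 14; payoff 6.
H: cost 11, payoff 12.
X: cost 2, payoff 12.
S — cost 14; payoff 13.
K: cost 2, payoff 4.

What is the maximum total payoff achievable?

Allowing fractional choices, the relaxed optimum would be about 41.4, but investments are indivisible.
H + X + S: cost 11 + 2 + 14 = 27 ≤ 30, payoff 12 + 12 + 13 = 37.
J + H + X + K: cost 14 + 11 + 2 + 2 = 29 ≤ 30, payoff 6 + 12 + 12 + 4 = 34.
H + X + S + K: cost 11 + 2 + 14 + 2 = 29 ≤ 30, payoff 12 + 12 + 13 + 4 = 41.
Best is H, X, S, and K with total payoff 41.

41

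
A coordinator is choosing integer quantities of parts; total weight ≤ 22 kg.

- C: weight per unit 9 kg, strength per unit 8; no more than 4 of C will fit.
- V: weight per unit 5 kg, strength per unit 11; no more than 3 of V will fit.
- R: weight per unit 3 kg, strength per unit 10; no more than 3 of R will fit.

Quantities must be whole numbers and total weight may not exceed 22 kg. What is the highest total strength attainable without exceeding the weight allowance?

Take 3×V and 2×R: weight 21 ≤ 22, strength 3·11 + 2·10 = 53.
No other integer combination yields more.

53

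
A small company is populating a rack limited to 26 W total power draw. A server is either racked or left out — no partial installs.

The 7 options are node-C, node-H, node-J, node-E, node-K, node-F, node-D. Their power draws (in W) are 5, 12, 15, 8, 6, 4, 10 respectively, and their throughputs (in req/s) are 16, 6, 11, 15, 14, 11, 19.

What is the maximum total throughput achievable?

60

This is a 0-1 knapsack instance.
Allowing fractional choices, the relaxed optimum would be about 61.9, but servers are indivisible.
node-C + node-E + node-K + node-F: power draw 5 + 8 + 6 + 4 = 23 ≤ 26, throughput 16 + 15 + 14 + 11 = 56.
node-C + node-E + node-D: power draw 5 + 8 + 10 = 23 ≤ 26, throughput 16 + 15 + 19 = 50.
node-C + node-K + node-F + node-D: power draw 5 + 6 + 4 + 10 = 25 ≤ 26, throughput 16 + 14 + 11 + 19 = 60.
Best is node-C, node-K, node-F, and node-D with total throughput 60.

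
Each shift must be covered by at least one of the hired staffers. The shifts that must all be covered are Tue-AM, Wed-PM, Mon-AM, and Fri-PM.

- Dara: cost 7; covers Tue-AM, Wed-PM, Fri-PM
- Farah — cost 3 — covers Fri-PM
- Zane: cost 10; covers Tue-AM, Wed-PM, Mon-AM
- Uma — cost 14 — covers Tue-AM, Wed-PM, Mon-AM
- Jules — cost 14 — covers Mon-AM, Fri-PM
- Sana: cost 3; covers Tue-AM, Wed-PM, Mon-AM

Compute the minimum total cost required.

6

Choose Farah and Sana: together they cover Tue-AM, Wed-PM, Mon-AM, Fri-PM — every shift.
Total cost: 3 + 3 = 6.
No cover costs less than 6.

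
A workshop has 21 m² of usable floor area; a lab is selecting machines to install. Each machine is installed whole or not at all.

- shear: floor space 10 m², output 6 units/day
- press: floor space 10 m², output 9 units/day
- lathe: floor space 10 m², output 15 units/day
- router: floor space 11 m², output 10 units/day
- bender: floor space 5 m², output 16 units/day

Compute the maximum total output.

Allowing fractional choices, the relaxed optimum would be about 36.5, but machines are indivisible.
router + bender: floor space 11 + 5 = 16 ≤ 21, output 10 + 16 = 26.
lathe + bender: floor space 10 + 5 = 15 ≤ 21, output 15 + 16 = 31.
press + bender: floor space 10 + 5 = 15 ≤ 21, output 9 + 16 = 25.
Best is lathe and bender with total output 31.

31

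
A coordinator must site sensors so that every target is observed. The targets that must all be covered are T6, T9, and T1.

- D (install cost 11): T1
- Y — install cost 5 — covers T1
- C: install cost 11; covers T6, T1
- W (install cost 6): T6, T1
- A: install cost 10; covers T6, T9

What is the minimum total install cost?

This is a weighted set-cover instance.
The greedy cost-per-new-target heuristic would pick W and A for 16, but a cheaper cover exists.
Choose Y and A: together they cover T6, T9, T1 — every target.
Total install cost: 5 + 10 = 15.
No cover costs less than 15.

15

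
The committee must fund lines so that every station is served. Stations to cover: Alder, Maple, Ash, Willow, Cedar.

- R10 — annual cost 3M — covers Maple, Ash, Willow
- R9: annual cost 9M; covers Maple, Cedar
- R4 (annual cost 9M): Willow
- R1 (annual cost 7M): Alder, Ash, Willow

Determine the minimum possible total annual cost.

16

This is an integer covering problem.
The greedy cost-per-new-station heuristic would pick R10, R1, and R9 for 19, but a cheaper cover exists.
Choose R9 and R1: together they cover Alder, Maple, Ash, Willow, Cedar — every station.
Total annual cost: 9 + 7 = 16.
No cover costs less than 16.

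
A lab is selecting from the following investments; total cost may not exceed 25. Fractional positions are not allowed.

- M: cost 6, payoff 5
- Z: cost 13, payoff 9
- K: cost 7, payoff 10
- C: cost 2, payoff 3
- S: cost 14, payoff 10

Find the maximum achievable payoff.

K + C + S: cost 7 + 2 + 14 = 23 ≤ 25, payoff 10 + 3 + 10 = 23.
K + S: cost 7 + 14 = 21 ≤ 25, payoff 10 + 10 = 20.
Z + K + C: cost 13 + 7 + 2 = 22 ≤ 25, payoff 9 + 10 + 3 = 22.
Best is K, C, and S with total payoff 23.

23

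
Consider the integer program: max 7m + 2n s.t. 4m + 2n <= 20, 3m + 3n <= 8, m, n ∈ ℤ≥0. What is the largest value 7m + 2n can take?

(m,n)=(2,0): 4·2+2·0=8≤20, 3·2+3·0=6≤8, objective 14.
(m,n)=(1,1): 4·1+2·1=6≤20, 3·1+3·1=6≤8, objective 9.
(m,n)=(1,0): 4·1+2·0=4≤20, 3·1+3·0=3≤8, objective 7.
No feasible integer point exceeds 14.

14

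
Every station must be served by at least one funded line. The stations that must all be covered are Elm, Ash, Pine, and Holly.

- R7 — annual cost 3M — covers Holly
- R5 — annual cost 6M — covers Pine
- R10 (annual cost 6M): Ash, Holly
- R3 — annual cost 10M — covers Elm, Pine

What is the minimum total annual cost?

16

Choose R10 and R3: together they cover Elm, Ash, Pine, Holly — every station.
Total annual cost: 6 + 10 = 16.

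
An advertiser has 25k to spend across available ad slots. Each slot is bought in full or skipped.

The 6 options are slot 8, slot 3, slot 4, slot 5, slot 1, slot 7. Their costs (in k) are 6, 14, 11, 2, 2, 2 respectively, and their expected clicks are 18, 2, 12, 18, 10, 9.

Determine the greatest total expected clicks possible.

Take slot 8, slot 4, slot 5, slot 1, and slot 7: cost 6 + 11 + 2 + 2 + 2 = 23 ≤ 25, expected clicks 18 + 12 + 18 + 10 + 9 = 67.
No other feasible combination does better.

67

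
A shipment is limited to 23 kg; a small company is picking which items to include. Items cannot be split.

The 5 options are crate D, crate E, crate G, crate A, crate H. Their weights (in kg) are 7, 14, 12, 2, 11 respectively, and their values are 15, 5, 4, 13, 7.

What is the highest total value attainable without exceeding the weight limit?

Take crate D, crate A, and crate H: weight 7 + 2 + 11 = 20 ≤ 23, value 15 + 13 + 7 = 35.
No other feasible combination does better.

35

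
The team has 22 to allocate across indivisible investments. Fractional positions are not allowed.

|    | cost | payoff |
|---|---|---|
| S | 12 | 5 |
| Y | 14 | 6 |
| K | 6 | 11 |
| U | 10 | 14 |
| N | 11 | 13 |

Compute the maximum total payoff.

27

K + N: cost 6 + 11 = 17 ≤ 22, payoff 11 + 13 = 24.
K + U: cost 6 + 10 = 16 ≤ 22, payoff 11 + 14 = 25.
U + N: cost 10 + 11 = 21 ≤ 22, payoff 14 + 13 = 27.
Best is U and N with total payoff 27.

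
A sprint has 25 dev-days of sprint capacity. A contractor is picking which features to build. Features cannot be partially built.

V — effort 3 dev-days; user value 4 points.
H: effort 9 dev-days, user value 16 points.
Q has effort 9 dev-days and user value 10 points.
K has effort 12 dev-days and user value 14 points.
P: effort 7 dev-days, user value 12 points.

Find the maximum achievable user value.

38

Allowing fractional choices, the relaxed optimum would be about 39.0, but features are indivisible.
H + Q + P: effort 9 + 9 + 7 = 25 ≤ 25, user value 16 + 10 + 12 = 38.
V + H + K: effort 3 + 9 + 12 = 24 ≤ 25, user value 4 + 16 + 14 = 34.
Best is H, Q, and P with total user value 38.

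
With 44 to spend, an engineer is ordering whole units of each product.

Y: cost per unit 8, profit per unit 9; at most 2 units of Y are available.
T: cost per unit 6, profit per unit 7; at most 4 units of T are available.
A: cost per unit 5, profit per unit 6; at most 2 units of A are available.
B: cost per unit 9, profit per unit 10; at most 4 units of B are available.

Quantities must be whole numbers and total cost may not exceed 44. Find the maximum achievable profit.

51

This is a bounded integer knapsack.
Take 2×Y, 3×T, and 2×A: cost 44 ≤ 44, profit 2·9 + 3·7 + 2·6 = 51.
A has the best ratio (6/5) and is taken to its limit of 2; remaining capacity is filled optimally with the others.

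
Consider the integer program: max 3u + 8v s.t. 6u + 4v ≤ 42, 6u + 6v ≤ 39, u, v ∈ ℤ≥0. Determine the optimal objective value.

(u,v)=(0,6): 6·0+4·6=24≤42, 6·0+6·6=36≤39, objective 48.
(u,v)=(1,5): 6·1+4·5=26≤42, 6·1+6·5=36≤39, objective 43.
(u,v)=(0,5): 6·0+4·5=20≤42, 6·0+6·5=30≤39, objective 40.
No feasible integer point exceeds 48.

48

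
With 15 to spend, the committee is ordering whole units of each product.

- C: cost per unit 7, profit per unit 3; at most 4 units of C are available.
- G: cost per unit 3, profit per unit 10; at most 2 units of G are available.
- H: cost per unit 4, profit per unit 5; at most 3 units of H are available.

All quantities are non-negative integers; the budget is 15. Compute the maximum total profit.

30

1×G and 3×H: cost 15 ≤ 15, profit 1·10 + 3·5 = 25.
2×G and 2×H: cost 14 ≤ 15, profit 2·10 + 2·5 = 30.
Best is 30.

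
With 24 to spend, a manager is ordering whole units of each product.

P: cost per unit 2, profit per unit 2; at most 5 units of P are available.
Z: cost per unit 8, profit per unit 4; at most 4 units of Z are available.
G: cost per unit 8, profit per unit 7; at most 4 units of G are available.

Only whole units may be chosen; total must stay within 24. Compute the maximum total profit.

22

3×G: cost 24 ≤ 24, profit 3·7 = 21.
4×P and 2×G: cost 24 ≤ 24, profit 4·2 + 2·7 = 22.
Best is 22.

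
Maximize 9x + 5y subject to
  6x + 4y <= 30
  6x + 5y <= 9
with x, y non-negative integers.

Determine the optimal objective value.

9

Relaxing integrality, the LP optimum is 13.50 at (x,y) = (1.5, 0), which is not an integer point.
(x,y)=(1,0): 6·1+4·0=6≤30, 6·1+5·0=6≤9, objective 9.
(x,y)=(0,1): 6·0+4·1=4≤30, 6·0+5·1=5≤9, objective 5.
(x,y)=(0,0): 6·0+4·0=0≤30, 6·0+5·0=0≤9, objective 0.
No feasible integer point exceeds 9.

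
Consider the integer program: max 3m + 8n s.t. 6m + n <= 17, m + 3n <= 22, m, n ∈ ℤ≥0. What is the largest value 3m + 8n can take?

59

The continuous relaxation peaks at (1.71, 6.76) with value 59.24; rounding to a feasible lattice point costs some objective.
(m,n)=(1,7): 6·1+1·7=13≤17, 1·1+3·7=22≤22, objective 59.
(m,n)=(0,7): 6·0+1·7=7≤17, 1·0+3·7=21≤22, objective 56.
(m,n)=(1,6): 6·1+1·6=12≤17, 1·1+3·6=19≤22, objective 51.
The best lattice point is (1,7), giving 59.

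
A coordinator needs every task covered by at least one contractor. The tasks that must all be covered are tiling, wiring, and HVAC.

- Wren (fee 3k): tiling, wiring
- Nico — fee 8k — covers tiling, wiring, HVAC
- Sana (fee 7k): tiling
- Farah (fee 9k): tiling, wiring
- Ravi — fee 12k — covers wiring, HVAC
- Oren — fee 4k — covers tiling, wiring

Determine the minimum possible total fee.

8

This is a weighted set-cover instance.
The greedy cost-per-new-task heuristic would pick Wren and Nico for 11, but a cheaper cover exists.
Nico alone covers tiling, wiring, HVAC — every task.
Total fee: 8.
No cover costs less than 8.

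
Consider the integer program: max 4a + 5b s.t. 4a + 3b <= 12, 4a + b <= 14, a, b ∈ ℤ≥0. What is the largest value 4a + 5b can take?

(a,b)=(0,4): 4·0+3·4=12≤12, 4·0+1·4=4≤14, objective 20.
(a,b)=(0,3): 4·0+3·3=9≤12, 4·0+1·3=3≤14, objective 15.
The best lattice point is (0,4), giving 20.

20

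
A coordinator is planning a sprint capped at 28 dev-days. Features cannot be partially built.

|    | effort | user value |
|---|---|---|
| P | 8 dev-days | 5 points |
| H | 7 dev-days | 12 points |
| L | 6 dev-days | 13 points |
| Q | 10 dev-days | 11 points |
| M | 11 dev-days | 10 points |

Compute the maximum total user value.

Take H, L, and Q: effort 7 + 6 + 10 = 23 ≤ 28, user value 12 + 13 + 11 = 36.
No other feasible combination does better.

36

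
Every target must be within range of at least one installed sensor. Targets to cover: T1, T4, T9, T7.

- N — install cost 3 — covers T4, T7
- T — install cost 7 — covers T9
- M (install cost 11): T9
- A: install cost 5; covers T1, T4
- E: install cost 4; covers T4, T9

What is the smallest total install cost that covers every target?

This is an integer covering problem.
Choose N, A, and E: together they cover T1, T4, T9, T7 — every target.
Total install cost: 3 + 5 + 4 = 12.
No cover costs less than 12.

12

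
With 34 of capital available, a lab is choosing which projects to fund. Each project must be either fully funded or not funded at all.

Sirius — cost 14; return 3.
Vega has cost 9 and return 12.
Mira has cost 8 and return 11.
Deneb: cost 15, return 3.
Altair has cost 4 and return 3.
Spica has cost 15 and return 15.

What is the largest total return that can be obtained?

Allowing fractional choices, the relaxed optimum would be about 39.5, but projects are indivisible.
Vega + Mira + Spica: cost 9 + 8 + 15 = 32 ≤ 34, return 12 + 11 + 15 = 38.
Vega + Altair + Spica: cost 9 + 4 + 15 = 28 ≤ 34, return 12 + 3 + 15 = 30.
Mira + Altair + Spica: cost 8 + 4 + 15 = 27 ≤ 34, return 11 + 3 + 15 = 29.
Best is Vega, Mira, and Spica with total return 38.

38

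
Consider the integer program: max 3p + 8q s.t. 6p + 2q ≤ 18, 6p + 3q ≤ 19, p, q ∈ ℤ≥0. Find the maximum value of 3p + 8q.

48

The continuous relaxation peaks at (0, 6.33) with value 50.67; rounding to a feasible lattice point costs some objective.
(p,q)=(0,6): 6·0+2·6=12≤18, 6·0+3·6=18≤19, objective 48.
(p,q)=(0,5): 6·0+2·5=10≤18, 6·0+3·5=15≤19, objective 40.
The best lattice point is (0,6), giving 48.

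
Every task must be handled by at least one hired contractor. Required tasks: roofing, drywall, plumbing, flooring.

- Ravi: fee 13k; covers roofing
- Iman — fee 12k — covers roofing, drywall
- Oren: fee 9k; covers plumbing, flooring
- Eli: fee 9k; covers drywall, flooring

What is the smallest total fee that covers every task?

21

This is a weighted set-cover instance.
Choose Iman and Oren: together they cover roofing, drywall, plumbing, flooring — every task.
Total fee: 12 + 9 = 21.
No cover costs less than 21.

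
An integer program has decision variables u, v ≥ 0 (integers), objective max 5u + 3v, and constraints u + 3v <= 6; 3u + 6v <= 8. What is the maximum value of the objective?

10

Relaxing integrality, the LP optimum is 13.33 at (u,v) = (2.67, 0), which is not an integer point.
(u,v)=(2,0): 1·2+3·0=2≤6, 3·2+6·0=6≤8, objective 10.
(u,v)=(1,0): 1·1+3·0=1≤6, 3·1+6·0=3≤8, objective 5.
The best lattice point is (2,0), giving 10.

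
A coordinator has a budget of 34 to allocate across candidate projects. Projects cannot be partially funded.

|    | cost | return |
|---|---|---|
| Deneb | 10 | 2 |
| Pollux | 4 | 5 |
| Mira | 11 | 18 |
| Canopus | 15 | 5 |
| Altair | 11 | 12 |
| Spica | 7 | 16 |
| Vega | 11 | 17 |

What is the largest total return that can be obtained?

Mira + Spica + Vega: cost 11 + 7 + 11 = 29 ≤ 34, return 18 + 16 + 17 = 51.
Pollux + Mira + Spica + Vega: cost 4 + 11 + 7 + 11 = 33 ≤ 34, return 5 + 18 + 16 + 17 = 56.
Best is Pollux, Mira, Spica, and Vega with total return 56.

56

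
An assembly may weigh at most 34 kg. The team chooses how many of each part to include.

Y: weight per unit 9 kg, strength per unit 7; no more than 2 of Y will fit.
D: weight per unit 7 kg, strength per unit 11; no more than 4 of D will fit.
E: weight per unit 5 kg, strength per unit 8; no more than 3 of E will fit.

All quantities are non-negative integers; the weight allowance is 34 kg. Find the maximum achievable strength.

52

Take 4×D and 1×E: weight 33 ≤ 34, strength 4·11 + 1·8 = 52.
No other integer combination yields more.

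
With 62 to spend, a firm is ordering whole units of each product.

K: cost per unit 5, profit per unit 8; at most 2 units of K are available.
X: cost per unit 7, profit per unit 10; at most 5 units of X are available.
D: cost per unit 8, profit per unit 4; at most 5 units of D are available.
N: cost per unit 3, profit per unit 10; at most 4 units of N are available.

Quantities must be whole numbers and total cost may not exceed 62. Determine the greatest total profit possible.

Take 2×K, 5×X, and 4×N: cost 57 ≤ 62, profit 2·8 + 5·10 + 4·10 = 106.
N has the best ratio (10/3) and is taken to its limit of 4; remaining capacity is filled optimally with the others.

106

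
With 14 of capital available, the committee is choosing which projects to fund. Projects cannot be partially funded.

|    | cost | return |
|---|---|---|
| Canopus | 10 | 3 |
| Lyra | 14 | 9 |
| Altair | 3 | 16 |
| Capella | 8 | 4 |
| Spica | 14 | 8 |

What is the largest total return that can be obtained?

20

Canopus + Altair: cost 10 + 3 = 13 ≤ 14, return 3 + 16 = 19.
Altair + Capella: cost 3 + 8 = 11 ≤ 14, return 16 + 4 = 20.
Altair: cost 3 ≤ 14, return 16.
Best is Altair and Capella with total return 20.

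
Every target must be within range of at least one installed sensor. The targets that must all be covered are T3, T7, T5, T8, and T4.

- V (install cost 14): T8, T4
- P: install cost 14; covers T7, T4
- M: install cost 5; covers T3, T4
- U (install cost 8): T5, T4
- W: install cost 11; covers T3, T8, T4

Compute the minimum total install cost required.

33

Choose P, U, and W: together they cover T3, T7, T5, T8, T4 — every target.
Total install cost: 14 + 8 + 11 = 33.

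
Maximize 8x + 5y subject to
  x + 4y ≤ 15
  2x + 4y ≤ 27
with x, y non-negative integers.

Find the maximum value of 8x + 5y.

The continuous relaxation peaks at (13.5, 0) with value 108.00; rounding to a feasible lattice point costs some objective.
(x,y)=(13,0): 1·13+4·0=13≤15, 2·13+4·0=26≤27, objective 104.
(x,y)=(12,0): 1·12+4·0=12≤15, 2·12+4·0=24≤27, objective 96.
Maximum is 104 at (x,y)=(13,0).

104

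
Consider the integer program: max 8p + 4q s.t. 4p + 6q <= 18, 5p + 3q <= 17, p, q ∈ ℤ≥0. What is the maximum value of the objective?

24

Relaxing integrality, the LP optimum is 27.20 at (p,q) = (3.4, 0), which is not an integer point.
(p,q)=(3,0): 4·3+6·0=12≤18, 5·3+3·0=15≤17, objective 24.
(p,q)=(2,1): 4·2+6·1=14≤18, 5·2+3·1=13≤17, objective 20.
Maximum is 24 at (p,q)=(3,0).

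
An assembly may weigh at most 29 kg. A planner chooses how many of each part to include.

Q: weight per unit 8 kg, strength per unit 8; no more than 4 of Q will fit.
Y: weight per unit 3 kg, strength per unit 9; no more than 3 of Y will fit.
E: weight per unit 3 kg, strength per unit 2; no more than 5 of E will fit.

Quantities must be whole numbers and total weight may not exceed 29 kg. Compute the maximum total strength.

45

Y has the best ratio (9/3); taking only Y gives at most 3×9 = 27 (stopped by the supply cap of 3).
Mixing does better — 2×Q, 3×Y, and 1×E: weight 28 ≤ 29, strength 2·8 + 3·9 + 1·2 = 45.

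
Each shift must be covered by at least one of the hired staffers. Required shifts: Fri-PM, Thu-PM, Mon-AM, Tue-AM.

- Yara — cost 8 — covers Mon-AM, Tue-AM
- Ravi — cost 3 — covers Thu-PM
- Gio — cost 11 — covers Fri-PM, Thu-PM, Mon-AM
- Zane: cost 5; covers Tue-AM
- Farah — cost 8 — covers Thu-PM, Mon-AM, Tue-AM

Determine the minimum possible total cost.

16

The greedy cost-per-new-shift heuristic would pick Farah and Gio for 19, but a cheaper cover exists.
Choose Gio and Zane: together they cover Fri-PM, Thu-PM, Mon-AM, Tue-AM — every shift.
Total cost: 11 + 5 = 16.
No cover costs less than 16.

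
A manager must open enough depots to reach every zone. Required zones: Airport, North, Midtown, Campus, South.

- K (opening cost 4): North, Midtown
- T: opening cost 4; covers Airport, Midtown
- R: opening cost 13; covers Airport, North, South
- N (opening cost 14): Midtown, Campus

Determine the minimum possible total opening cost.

This is an integer covering problem.
The greedy cost-per-new-zone heuristic would pick K, T, R, and N for 35, but a cheaper cover exists.
Choose R and N: together they cover Airport, North, Midtown, Campus, South — every zone.
Total opening cost: 13 + 14 = 27.
No cover costs less than 27.

27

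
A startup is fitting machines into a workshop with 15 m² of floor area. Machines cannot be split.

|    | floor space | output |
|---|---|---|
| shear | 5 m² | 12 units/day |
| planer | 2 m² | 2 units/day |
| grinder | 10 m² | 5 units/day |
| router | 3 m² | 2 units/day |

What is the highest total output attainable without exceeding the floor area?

17

Allowing fractional choices, the relaxed optimum would be about 18.5, but machines are indivisible.
shear + planer + router: floor space 5 + 2 + 3 = 10 ≤ 15, output 12 + 2 + 2 = 16.
shear + planer: floor space 5 + 2 = 7 ≤ 15, output 12 + 2 = 14.
shear + grinder: floor space 5 + 10 = 15 ≤ 15, output 12 + 5 = 17.
Best is shear and grinder with total output 17.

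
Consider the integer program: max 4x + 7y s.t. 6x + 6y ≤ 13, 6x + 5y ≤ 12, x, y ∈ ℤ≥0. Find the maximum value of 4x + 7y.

14

The continuous relaxation peaks at (0, 2.17) with value 15.17; rounding to a feasible lattice point costs some objective.
(x,y)=(0,2): 6·0+6·2=12≤13, 6·0+5·2=10≤12, objective 14.
(x,y)=(1,1): 6·1+6·1=12≤13, 6·1+5·1=11≤12, objective 11.
(x,y)=(0,1): 6·0+6·1=6≤13, 6·0+5·1=5≤12, objective 7.
The best lattice point is (0,2), giving 14.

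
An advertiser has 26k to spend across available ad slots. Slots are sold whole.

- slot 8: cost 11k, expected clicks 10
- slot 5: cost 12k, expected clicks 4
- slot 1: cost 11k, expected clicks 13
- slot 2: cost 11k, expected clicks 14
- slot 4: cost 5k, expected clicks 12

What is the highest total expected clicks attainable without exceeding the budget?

Allowing fractional choices, the relaxed optimum would be about 37.8, but ad slots are indivisible.
slot 2 + slot 4: cost 11 + 5 = 16 ≤ 26, expected clicks 14 + 12 = 26.
slot 1 + slot 2: cost 11 + 11 = 22 ≤ 26, expected clicks 13 + 14 = 27.
slot 1 + slot 4: cost 11 + 5 = 16 ≤ 26, expected clicks 13 + 12 = 25.
Best is slot 1 and slot 2 with total expected clicks 27.

27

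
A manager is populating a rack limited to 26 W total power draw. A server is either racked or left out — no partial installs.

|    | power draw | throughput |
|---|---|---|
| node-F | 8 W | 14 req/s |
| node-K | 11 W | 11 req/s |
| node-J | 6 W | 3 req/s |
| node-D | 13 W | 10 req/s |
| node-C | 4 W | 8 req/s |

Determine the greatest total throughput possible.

33

This is a 0-1 knapsack instance.
Allowing fractional choices, the relaxed optimum would be about 35.3, but servers are indivisible.
node-F + node-K + node-C: power draw 8 + 11 + 4 = 23 ≤ 26, throughput 14 + 11 + 8 = 33.
node-F + node-D + node-C: power draw 8 + 13 + 4 = 25 ≤ 26, throughput 14 + 10 + 8 = 32.
node-F + node-K + node-J: power draw 8 + 11 + 6 = 25 ≤ 26, throughput 14 + 11 + 3 = 28.
Best is node-F, node-K, and node-C with total throughput 33.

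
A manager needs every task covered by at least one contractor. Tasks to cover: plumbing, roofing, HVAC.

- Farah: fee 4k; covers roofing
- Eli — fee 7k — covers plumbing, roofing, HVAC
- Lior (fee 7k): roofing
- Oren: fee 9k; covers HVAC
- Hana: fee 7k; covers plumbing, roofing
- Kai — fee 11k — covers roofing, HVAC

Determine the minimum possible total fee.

Eli alone covers plumbing, roofing, HVAC — every task.
Total fee: 7.

7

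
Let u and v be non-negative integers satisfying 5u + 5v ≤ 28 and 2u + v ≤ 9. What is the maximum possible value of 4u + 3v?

Relaxing integrality, the LP optimum is 20.20 at (u,v) = (3.4, 2.2), which is not an integer point.
(u,v)=(4,1): 5·4+5·1=25≤28, 2·4+1·1=9≤9, objective 19.
(u,v)=(3,2): 5·3+5·2=25≤28, 2·3+1·2=8≤9, objective 18.
(u,v)=(2,3): 5·2+5·3=25≤28, 2·2+1·3=7≤9, objective 17.
Maximum is 19 at (u,v)=(4,1).

19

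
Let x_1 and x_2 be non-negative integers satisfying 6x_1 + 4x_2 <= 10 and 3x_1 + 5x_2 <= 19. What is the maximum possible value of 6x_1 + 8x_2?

Relaxing integrality, the LP optimum is 20.00 at (x_1,x_2) = (0, 2.5), which is not an integer point.
(x_1,x_2)=(0,2) is feasible, giving 16.
(x_1,x_2)=(1,1) is feasible, giving 14.
(x_1,x_2)=(0,1) is feasible, giving 8.
No feasible integer point exceeds 16.

16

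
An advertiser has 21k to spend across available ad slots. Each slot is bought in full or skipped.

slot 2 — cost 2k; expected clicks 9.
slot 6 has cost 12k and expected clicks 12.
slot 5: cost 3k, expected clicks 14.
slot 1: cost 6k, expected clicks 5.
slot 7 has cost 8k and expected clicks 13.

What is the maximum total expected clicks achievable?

Treat it as a binary knapsack problem.
Allowing fractional choices, the relaxed optimum would be about 44.0, but ad slots are indivisible.
slot 2 + slot 5 + slot 1 + slot 7: cost 2 + 3 + 6 + 8 = 19 ≤ 21, expected clicks 9 + 14 + 5 + 13 = 41.
slot 2 + slot 5 + slot 7: cost 2 + 3 + 8 = 13 ≤ 21, expected clicks 9 + 14 + 13 = 36.
Best is slot 2, slot 5, slot 1, and slot 7 with total expected clicks 41.

41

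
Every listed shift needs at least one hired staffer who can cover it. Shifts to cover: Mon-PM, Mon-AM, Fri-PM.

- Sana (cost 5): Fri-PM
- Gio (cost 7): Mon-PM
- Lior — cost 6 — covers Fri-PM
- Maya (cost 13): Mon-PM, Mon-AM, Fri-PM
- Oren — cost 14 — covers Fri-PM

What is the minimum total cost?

13

Maya alone covers Mon-PM, Mon-AM, Fri-PM — every shift.
Total cost: 13.
No cover costs less than 13.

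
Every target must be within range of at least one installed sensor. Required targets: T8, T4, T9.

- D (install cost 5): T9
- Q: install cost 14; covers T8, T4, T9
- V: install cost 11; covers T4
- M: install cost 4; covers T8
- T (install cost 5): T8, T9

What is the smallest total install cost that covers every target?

14

Q alone covers T8, T4, T9 — every target.
Total install cost: 14.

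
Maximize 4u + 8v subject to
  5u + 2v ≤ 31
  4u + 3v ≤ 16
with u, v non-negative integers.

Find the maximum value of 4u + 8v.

40

(u,v)=(0,5) is feasible, giving 40.
(u,v)=(1,4) is feasible, giving 36.
(u,v)=(0,4) is feasible, giving 32.
No feasible integer point exceeds 40.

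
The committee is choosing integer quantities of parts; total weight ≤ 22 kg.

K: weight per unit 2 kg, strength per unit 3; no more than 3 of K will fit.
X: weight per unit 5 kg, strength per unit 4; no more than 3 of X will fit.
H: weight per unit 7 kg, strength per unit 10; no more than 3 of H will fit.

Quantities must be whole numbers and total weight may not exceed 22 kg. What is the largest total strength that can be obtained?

This is a bounded integer knapsack.
3×H: weight 21 ≤ 22, strength 3·10 = 30.
3×K and 2×H: weight 20 ≤ 22, strength 3·3 + 2·10 = 29.
Best is 30.

30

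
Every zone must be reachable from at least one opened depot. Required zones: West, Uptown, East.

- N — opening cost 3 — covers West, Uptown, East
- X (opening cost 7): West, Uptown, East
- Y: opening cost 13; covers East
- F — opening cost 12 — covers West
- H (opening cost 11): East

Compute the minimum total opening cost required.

3

N alone covers West, Uptown, East — every zone.
Total opening cost: 3.
No cover costs less than 3.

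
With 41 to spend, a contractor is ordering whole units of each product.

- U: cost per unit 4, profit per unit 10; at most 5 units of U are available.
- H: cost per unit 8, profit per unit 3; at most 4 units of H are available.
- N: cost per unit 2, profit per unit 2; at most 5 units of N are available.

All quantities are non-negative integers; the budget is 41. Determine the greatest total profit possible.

63

This is a bounded integer knapsack.
5×U, 1×H, and 4×N: cost 36 ≤ 41, profit 5·10 + 1·3 + 4·2 = 61.
5×U, 1×H, and 5×N: cost 38 ≤ 41, profit 5·10 + 1·3 + 5·2 = 63.
Best is 63.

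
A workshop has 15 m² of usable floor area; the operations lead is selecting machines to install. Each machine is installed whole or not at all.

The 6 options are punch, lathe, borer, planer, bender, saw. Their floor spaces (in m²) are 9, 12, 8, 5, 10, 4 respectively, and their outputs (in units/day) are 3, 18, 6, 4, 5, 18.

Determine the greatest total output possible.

24

This is an integer program with binary decision variables.
Allowing fractional choices, the relaxed optimum would be about 34.5, but machines are indivisible.
borer + saw: floor space 8 + 4 = 12 ≤ 15, output 6 + 18 = 24.
bender + saw: floor space 10 + 4 = 14 ≤ 15, output 5 + 18 = 23.
Best is borer and saw with total output 24.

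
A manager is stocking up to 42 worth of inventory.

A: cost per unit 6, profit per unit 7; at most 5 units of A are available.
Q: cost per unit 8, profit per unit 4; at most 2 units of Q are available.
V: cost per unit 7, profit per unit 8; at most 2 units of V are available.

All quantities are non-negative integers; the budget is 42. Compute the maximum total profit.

This is a bounded integer knapsack.
5×A and 1×V: cost 37 ≤ 42, profit 5·7 + 1·8 = 43.
4×A and 2×V: cost 38 ≤ 42, profit 4·7 + 2·8 = 44.
Best is 44.

44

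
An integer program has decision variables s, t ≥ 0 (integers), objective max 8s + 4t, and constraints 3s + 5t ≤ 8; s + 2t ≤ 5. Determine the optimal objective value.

The continuous relaxation peaks at (2.67, 0) with value 21.33; rounding to a feasible lattice point costs some objective.
(s,t)=(2,0) is feasible, giving 16.
(s,t)=(1,1) is feasible, giving 12.
No feasible integer point exceeds 16.

16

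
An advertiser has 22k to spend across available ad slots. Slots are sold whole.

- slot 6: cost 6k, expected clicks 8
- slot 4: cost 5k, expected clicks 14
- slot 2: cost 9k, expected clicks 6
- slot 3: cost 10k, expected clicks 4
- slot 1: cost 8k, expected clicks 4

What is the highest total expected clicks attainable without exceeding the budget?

28

Allowing fractional choices, the relaxed optimum would be about 29.0, but ad slots are indivisible.
slot 6 + slot 4 + slot 1: cost 6 + 5 + 8 = 19 ≤ 22, expected clicks 8 + 14 + 4 = 26.
slot 6 + slot 4 + slot 2: cost 6 + 5 + 9 = 20 ≤ 22, expected clicks 8 + 14 + 6 = 28.
Best is slot 6, slot 4, and slot 2 with total expected clicks 28.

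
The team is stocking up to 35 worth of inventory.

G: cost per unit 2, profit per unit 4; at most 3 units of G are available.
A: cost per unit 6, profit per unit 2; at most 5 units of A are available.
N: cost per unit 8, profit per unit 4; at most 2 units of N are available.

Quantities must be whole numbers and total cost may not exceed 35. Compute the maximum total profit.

24

3×G, 1×A, and 2×N: cost 28 ≤ 35, profit 3·4 + 1·2 + 2·4 = 22.
3×G, 2×A, and 2×N: cost 34 ≤ 35, profit 3·4 + 2·2 + 2·4 = 24.
Best is 24.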